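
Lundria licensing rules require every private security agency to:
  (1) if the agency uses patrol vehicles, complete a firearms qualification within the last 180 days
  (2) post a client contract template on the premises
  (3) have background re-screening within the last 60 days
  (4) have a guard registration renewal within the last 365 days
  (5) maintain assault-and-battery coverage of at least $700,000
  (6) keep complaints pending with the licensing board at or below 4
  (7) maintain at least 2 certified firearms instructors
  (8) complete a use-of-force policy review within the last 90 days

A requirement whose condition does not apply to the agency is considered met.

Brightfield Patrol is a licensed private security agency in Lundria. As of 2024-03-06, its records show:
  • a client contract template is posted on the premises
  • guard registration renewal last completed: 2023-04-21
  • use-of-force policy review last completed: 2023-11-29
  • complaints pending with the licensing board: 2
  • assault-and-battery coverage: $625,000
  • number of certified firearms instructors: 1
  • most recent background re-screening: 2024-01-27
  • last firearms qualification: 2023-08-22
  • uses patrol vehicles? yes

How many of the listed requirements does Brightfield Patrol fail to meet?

4

1. condition 'uses patrol vehicles' holds; firearms qualification 197 days ago vs limit 180 → not met
2. client contract template present → met
3. background re-screening 39 days ago vs limit 60 → met
4. guard registration renewal 320 days ago vs limit 365 → met
5. assault-and-battery coverage $625,000 < $700,000 → not met
6. complaints pending with the licensing board 2 ≤ 4 → met
7. certified firearms instructors 1 < 2 → not met
8. use-of-force policy review 98 days ago vs limit 90 → not met
Not met: 4 of 8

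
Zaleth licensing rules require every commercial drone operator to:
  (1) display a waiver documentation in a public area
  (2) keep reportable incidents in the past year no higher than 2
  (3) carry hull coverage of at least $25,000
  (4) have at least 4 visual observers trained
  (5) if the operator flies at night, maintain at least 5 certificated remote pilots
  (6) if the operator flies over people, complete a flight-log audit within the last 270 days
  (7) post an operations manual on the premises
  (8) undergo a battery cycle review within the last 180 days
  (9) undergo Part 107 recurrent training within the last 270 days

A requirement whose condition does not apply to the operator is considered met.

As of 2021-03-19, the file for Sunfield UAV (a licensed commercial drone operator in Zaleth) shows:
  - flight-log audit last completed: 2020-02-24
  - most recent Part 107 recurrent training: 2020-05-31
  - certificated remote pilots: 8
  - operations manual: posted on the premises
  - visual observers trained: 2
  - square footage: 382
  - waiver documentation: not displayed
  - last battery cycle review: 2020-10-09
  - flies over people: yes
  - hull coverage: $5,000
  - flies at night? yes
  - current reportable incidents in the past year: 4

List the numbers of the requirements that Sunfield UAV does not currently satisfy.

1, 2, 3, 4, 6, 9

1. waiver documentation absent → not met
2. reportable incidents in the past year 4 > 2 → not met
3. hull coverage $5,000 < $25,000 → not met
4. visual observers trained 2 < 4 → not met
5. condition 'flies at night' holds; certificated remote pilots 8 ≥ 5 → met
6. condition 'flies over people' holds; flight-log audit 389 days ago vs limit 270 → not met
7. operations manual present → met
8. battery cycle review 161 days ago vs limit 180 → met
9. Part 107 recurrent training 292 days ago vs limit 270 → not met
Not met: 1, 2, 3, 4, 6, 9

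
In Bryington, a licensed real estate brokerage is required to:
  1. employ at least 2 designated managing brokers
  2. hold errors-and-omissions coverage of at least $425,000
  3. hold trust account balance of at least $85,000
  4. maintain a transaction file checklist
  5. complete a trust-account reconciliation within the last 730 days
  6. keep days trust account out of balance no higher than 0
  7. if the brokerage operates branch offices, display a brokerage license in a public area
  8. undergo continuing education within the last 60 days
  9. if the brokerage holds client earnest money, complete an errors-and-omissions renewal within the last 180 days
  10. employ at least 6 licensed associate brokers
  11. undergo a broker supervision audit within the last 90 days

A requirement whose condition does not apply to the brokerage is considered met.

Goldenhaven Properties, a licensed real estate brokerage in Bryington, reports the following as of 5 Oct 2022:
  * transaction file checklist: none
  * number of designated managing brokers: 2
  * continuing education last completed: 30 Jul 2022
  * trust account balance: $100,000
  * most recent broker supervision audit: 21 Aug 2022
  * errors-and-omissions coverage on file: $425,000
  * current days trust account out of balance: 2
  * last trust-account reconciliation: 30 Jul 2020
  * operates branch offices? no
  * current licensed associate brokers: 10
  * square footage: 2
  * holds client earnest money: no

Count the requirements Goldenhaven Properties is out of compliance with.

4

1. designated managing brokers 2 ≥ 2 → met
2. errors-and-omissions coverage $425,000 ≥ $425,000 → met
3. trust account balance $100,000 ≥ $85,000 → met
4. transaction file checklist absent → not met
5. trust-account reconciliation 797 days ago vs limit 730 → not met
6. days trust account out of balance 2 > 0 → not met
7. condition 'operates branch offices' does not hold → requirement n/a → met
8. continuing education 67 days ago vs limit 60 → not met
9. condition 'holds client earnest money' does not hold → requirement n/a → met
10. licensed associate brokers 10 ≥ 6 → met
11. broker supervision audit 45 days ago vs limit 90 → met
Not met: 4 of 11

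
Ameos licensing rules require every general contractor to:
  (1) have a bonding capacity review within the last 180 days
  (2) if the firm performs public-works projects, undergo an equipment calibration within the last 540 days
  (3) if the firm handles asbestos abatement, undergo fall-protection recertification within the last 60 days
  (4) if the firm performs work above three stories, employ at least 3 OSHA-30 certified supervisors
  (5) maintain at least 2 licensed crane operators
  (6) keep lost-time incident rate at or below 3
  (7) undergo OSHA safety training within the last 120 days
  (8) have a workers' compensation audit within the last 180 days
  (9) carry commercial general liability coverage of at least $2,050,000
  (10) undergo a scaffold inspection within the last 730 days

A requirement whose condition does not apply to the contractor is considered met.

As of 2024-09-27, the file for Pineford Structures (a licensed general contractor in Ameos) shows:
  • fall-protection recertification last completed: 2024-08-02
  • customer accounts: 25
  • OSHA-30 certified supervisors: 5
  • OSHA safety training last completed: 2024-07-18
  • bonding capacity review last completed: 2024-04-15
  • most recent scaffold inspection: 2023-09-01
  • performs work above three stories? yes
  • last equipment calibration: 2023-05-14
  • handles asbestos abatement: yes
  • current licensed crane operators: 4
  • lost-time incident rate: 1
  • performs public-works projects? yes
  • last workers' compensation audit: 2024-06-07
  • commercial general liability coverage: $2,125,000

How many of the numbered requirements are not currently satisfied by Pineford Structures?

1. bonding capacity review 165 days ago vs limit 180 → met
2. condition 'performs public-works projects' holds; equipment calibration 502 days ago vs limit 540 → met
3. condition 'handles asbestos abatement' holds; fall-protection recertification 56 days ago vs limit 60 → met
4. condition 'performs work above three stories' holds; OSHA-30 certified supervisors 5 ≥ 3 → met
5. licensed crane operators 4 ≥ 2 → met
6. lost-time incident rate 1 ≤ 3 → met
7. OSHA safety training 71 days ago vs limit 120 → met
8. workers' compensation audit 112 days ago vs limit 180 → met
9. commercial general liability coverage $2,125,000 ≥ $2,050,000 → met
10. scaffold inspection 392 days ago vs limit 730 → met
Not met: 0 of 10

0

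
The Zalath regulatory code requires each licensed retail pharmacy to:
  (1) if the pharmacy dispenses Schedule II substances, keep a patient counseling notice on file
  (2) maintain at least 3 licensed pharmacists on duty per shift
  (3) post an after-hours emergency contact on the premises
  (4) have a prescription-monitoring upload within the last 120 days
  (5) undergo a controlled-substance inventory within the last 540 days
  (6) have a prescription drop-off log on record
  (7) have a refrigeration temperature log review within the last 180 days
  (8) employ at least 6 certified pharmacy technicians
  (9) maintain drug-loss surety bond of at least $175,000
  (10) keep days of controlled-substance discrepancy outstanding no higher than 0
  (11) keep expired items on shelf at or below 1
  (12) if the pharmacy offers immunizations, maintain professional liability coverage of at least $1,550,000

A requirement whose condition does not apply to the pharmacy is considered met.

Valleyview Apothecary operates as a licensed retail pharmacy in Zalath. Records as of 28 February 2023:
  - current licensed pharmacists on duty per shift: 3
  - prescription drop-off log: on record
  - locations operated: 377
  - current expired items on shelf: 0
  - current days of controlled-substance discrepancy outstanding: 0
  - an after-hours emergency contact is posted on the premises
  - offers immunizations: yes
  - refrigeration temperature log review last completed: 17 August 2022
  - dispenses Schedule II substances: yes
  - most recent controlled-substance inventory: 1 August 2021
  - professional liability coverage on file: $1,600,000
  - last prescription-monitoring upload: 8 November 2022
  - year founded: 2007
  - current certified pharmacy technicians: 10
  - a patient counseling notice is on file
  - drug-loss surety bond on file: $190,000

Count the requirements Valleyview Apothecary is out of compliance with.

2

1. condition 'dispenses Schedule II substances' holds; patient counseling notice present → met
2. licensed pharmacists on duty per shift 3 ≥ 3 → met
3. after-hours emergency contact present → met
4. prescription-monitoring upload 112 days ago vs limit 120 → met
5. controlled-substance inventory 576 days ago vs limit 540 → not met
6. prescription drop-off log present → met
7. refrigeration temperature log review 195 days ago vs limit 180 → not met
8. certified pharmacy technicians 10 ≥ 6 → met
9. drug-loss surety bond $190,000 ≥ $175,000 → met
10. days of controlled-substance discrepancy outstanding 0 ≤ 0 → met
11. expired items on shelf 0 ≤ 1 → met
12. condition 'offers immunizations' holds; professional liability coverage $1,600,000 ≥ $1,550,000 → met
Not met: 2 of 12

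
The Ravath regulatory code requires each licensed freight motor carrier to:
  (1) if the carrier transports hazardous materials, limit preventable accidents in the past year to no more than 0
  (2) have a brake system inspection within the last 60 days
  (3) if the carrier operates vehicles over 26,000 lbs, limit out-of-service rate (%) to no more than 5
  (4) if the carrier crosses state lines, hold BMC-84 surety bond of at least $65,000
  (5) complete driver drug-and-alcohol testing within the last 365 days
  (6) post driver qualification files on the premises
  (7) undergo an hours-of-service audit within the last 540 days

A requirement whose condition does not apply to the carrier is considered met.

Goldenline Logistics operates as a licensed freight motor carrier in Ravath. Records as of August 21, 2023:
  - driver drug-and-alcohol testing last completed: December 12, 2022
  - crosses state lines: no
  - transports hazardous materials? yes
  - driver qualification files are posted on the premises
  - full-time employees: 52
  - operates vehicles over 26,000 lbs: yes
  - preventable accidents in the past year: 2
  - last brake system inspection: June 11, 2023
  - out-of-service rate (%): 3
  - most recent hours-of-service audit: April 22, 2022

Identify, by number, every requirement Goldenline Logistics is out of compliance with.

1. condition 'transports hazardous materials' holds; preventable accidents in the past year 2 > 0 → not met
2. brake system inspection 71 days ago vs limit 60 → not met
3. condition 'operates vehicles over 26,000 lbs' holds; out-of-service rate (%) 3 ≤ 5 → met
4. condition 'crosses state lines' does not hold → requirement n/a → met
5. driver drug-and-alcohol testing 252 days ago vs limit 365 → met
6. driver qualification files present → met
7. hours-of-service audit 486 days ago vs limit 540 → met
Not met: 1, 2

1, 2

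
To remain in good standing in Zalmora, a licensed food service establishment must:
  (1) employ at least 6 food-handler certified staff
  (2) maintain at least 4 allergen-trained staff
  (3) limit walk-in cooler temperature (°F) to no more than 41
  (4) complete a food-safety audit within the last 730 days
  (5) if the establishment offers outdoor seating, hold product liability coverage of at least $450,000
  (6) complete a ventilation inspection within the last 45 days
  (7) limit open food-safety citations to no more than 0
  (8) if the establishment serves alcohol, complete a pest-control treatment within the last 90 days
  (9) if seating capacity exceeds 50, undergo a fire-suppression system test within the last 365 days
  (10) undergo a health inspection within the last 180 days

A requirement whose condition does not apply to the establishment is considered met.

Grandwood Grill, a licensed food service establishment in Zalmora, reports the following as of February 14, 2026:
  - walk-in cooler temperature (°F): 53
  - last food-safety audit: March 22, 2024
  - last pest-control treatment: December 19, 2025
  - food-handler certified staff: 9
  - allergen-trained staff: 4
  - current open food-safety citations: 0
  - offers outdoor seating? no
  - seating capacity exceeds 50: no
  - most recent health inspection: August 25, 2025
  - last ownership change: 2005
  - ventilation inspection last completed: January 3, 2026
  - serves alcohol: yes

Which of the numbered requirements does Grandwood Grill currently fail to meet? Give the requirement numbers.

3

1. food-handler certified staff 9 ≥ 6 → met
2. allergen-trained staff 4 ≥ 4 → met
3. walk-in cooler temperature (°F) 53 > 41 → not met
4. food-safety audit 694 days ago vs limit 730 → met
5. condition 'offers outdoor seating' does not hold → requirement n/a → met
6. ventilation inspection 42 days ago vs limit 45 → met
7. open food-safety citations 0 ≤ 0 → met
8. condition 'serves alcohol' holds; pest-control treatment 57 days ago vs limit 90 → met
9. condition 'seating capacity exceeds 50' does not hold → requirement n/a → met
10. health inspection 173 days ago vs limit 180 → met
Not met: 3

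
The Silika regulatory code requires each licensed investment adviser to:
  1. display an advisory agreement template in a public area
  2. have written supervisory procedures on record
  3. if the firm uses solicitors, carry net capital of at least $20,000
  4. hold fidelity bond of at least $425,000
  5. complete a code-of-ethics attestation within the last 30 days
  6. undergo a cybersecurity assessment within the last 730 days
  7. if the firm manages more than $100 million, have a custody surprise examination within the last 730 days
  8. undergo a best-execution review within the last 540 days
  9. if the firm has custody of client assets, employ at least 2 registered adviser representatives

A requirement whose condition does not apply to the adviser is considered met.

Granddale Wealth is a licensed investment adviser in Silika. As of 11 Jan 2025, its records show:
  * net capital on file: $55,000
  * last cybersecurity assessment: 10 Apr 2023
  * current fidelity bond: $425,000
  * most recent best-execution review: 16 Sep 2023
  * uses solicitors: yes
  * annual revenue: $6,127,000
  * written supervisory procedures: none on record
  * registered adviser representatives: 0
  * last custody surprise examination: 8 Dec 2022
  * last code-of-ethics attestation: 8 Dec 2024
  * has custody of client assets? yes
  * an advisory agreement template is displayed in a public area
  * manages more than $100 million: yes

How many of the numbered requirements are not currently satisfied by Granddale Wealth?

1. advisory agreement template present → met
2. written supervisory procedures absent → not met
3. condition 'uses solicitors' holds; net capital $55,000 ≥ $20,000 → met
4. fidelity bond $425,000 ≥ $425,000 → met
5. code-of-ethics attestation 34 days ago vs limit 30 → not met
6. cybersecurity assessment 642 days ago vs limit 730 → met
7. condition 'manages more than $100 million' holds; custody surprise examination 765 days ago vs limit 730 → not met
8. best-execution review 483 days ago vs limit 540 → met
9. condition 'has custody of client assets' holds; registered adviser representatives 0 < 2 → not met
Not met: 4 of 9

4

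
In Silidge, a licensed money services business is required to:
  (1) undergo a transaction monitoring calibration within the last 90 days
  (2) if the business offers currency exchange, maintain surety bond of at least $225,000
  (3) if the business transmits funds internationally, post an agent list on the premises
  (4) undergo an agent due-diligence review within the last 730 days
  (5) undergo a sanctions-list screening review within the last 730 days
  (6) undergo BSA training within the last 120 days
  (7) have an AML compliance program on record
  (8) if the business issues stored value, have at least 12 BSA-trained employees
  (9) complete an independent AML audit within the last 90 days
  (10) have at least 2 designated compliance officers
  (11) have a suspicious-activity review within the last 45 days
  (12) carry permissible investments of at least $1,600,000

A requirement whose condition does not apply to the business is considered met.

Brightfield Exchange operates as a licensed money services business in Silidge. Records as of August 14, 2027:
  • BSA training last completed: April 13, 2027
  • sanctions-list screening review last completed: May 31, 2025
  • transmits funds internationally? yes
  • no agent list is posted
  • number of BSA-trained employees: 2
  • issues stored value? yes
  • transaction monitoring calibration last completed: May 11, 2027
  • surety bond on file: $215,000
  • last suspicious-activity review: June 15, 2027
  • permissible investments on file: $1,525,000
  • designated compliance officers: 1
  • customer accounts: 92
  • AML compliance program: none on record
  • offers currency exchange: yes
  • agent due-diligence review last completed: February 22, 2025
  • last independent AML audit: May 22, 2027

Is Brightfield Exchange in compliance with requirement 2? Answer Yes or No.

No

2. condition 'offers currency exchange' holds; surety bond $215,000 < $225,000 → not met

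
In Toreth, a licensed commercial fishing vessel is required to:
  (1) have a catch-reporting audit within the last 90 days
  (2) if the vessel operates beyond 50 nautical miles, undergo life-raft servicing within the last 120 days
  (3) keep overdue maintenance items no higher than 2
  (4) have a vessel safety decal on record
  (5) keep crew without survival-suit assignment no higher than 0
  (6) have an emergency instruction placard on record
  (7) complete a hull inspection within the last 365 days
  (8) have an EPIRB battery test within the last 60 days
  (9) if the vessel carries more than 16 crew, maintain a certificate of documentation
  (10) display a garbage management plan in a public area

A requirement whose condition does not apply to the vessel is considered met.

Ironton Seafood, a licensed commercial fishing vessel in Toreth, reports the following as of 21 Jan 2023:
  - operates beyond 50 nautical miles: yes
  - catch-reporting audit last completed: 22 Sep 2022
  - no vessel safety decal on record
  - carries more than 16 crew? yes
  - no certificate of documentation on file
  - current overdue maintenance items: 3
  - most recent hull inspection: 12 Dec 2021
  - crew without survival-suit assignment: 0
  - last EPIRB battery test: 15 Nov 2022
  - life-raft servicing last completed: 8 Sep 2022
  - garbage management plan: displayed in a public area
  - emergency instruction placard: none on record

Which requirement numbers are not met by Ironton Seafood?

1, 2, 3, 4, 6, 7, 8, 9

1. catch-reporting audit 121 days ago vs limit 90 → not met
2. condition 'operates beyond 50 nautical miles' holds; life-raft servicing 135 days ago vs limit 120 → not met
3. overdue maintenance items 3 > 2 → not met
4. vessel safety decal absent → not met
5. crew without survival-suit assignment 0 ≤ 0 → met
6. emergency instruction placard absent → not met
7. hull inspection 405 days ago vs limit 365 → not met
8. EPIRB battery test 67 days ago vs limit 60 → not met
9. condition 'carries more than 16 crew' holds; certificate of documentation absent → not met
10. garbage management plan present → met
Not met: 1, 2, 3, 4, 6, 7, 8, 9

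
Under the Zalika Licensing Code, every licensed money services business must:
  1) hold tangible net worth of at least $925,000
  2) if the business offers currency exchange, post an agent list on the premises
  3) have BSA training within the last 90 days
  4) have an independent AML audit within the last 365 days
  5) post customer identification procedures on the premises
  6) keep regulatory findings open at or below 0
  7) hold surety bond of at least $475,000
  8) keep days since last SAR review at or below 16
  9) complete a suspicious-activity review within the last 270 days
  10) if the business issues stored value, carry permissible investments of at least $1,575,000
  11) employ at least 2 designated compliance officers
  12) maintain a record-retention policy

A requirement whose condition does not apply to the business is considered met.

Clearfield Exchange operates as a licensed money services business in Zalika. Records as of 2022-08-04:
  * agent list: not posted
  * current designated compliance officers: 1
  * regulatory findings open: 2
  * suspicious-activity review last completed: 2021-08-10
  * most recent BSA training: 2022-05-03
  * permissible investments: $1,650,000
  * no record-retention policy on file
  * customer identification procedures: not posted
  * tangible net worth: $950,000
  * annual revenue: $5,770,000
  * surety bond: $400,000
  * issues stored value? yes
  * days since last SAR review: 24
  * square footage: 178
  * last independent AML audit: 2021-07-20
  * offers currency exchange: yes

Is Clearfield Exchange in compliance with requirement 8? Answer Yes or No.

8. days since last SAR review 24 > 16 → not met

No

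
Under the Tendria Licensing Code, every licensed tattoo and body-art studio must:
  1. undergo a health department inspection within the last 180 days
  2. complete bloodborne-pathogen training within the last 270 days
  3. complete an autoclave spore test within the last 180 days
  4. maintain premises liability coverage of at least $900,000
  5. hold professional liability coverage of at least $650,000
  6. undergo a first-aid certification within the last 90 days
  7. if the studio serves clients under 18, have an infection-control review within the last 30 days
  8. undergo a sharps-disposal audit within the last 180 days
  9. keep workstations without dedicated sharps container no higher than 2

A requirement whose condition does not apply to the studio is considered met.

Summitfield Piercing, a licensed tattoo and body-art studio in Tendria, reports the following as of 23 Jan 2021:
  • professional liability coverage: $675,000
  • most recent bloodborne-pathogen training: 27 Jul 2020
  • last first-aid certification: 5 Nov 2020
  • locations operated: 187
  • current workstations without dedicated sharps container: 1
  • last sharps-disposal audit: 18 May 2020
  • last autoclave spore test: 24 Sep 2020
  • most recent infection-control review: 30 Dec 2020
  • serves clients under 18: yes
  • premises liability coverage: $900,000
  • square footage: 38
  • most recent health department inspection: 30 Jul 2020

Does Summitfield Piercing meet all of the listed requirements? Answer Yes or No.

1. health department inspection 177 days ago vs limit 180 → met
2. bloodborne-pathogen training 180 days ago vs limit 270 → met
3. autoclave spore test 121 days ago vs limit 180 → met
4. premises liability coverage $900,000 ≥ $900,000 → met
5. professional liability coverage $675,000 ≥ $650,000 → met
6. first-aid certification 79 days ago vs limit 90 → met
7. condition 'serves clients under 18' holds; infection-control review 24 days ago vs limit 30 → met
8. sharps-disposal audit 250 days ago vs limit 180 → not met
9. workstations without dedicated sharps container 1 ≤ 2 → met
Not met: 8

No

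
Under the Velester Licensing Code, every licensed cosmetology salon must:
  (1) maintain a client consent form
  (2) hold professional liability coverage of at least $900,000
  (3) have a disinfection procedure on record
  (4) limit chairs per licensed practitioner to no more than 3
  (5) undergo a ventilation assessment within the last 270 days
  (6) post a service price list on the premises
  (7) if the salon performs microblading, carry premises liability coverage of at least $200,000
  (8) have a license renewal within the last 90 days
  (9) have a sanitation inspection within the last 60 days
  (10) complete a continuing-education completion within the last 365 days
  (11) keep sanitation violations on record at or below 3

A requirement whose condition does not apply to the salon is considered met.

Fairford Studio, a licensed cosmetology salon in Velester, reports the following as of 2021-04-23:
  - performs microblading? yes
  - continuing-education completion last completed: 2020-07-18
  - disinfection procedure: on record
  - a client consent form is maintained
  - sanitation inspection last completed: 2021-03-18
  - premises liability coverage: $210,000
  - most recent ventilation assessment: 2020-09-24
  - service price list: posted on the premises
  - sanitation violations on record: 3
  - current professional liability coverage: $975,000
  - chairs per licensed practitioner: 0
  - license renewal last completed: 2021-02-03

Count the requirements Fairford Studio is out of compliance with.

1. client consent form present → met
2. professional liability coverage $975,000 ≥ $900,000 → met
3. disinfection procedure present → met
4. chairs per licensed practitioner 0 ≤ 3 → met
5. ventilation assessment 211 days ago vs limit 270 → met
6. service price list present → met
7. condition 'performs microblading' holds; premises liability coverage $210,000 ≥ $200,000 → met
8. license renewal 79 days ago vs limit 90 → met
9. sanitation inspection 36 days ago vs limit 60 → met
10. continuing-education completion 279 days ago vs limit 365 → met
11. sanitation violations on record 3 ≤ 3 → met
Not met: 0 of 11

0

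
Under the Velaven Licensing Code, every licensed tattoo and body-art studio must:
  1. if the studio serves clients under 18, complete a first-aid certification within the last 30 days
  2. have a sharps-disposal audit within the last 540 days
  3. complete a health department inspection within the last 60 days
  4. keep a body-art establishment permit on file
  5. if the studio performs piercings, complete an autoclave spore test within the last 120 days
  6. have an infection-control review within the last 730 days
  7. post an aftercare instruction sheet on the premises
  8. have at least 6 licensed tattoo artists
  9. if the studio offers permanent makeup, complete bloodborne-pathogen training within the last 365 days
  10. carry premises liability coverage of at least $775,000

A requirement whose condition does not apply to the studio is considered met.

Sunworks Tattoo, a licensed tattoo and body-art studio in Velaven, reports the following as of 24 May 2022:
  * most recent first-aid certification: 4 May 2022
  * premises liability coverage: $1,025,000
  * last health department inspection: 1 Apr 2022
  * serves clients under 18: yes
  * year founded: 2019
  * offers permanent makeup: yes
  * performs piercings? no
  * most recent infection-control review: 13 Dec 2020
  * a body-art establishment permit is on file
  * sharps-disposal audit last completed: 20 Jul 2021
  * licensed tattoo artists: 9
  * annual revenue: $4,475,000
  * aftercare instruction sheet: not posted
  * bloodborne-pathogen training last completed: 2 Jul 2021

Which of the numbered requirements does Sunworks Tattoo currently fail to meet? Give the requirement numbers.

7

1. condition 'serves clients under 18' holds; first-aid certification 20 days ago vs limit 30 → met
2. sharps-disposal audit 308 days ago vs limit 540 → met
3. health department inspection 53 days ago vs limit 60 → met
4. body-art establishment permit present → met
5. condition 'performs piercings' does not hold → requirement n/a → met
6. infection-control review 527 days ago vs limit 730 → met
7. aftercare instruction sheet absent → not met
8. licensed tattoo artists 9 ≥ 6 → met
9. condition 'offers permanent makeup' holds; bloodborne-pathogen training 326 days ago vs limit 365 → met
10. premises liability coverage $1,025,000 ≥ $775,000 → met
Not met: 7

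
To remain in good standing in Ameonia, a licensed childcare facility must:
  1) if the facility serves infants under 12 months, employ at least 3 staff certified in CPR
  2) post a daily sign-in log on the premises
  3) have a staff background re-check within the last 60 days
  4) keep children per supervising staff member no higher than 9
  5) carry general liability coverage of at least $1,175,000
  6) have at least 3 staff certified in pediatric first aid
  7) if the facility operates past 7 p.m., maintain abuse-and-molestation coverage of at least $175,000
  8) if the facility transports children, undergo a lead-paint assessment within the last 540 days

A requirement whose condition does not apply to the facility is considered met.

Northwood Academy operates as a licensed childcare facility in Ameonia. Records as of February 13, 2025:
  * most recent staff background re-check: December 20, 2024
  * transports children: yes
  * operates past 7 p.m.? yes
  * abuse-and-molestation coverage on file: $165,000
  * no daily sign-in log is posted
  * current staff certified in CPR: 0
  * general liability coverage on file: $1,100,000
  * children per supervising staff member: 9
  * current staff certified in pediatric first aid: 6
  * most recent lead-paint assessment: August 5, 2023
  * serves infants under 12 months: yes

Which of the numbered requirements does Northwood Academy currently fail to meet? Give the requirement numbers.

1. condition 'serves infants under 12 months' holds; staff certified in CPR 0 < 3 → not met
2. daily sign-in log absent → not met
3. staff background re-check 55 days ago vs limit 60 → met
4. children per supervising staff member 9 ≤ 9 → met
5. general liability coverage $1,100,000 < $1,175,000 → not met
6. staff certified in pediatric first aid 6 ≥ 3 → met
7. condition 'operates past 7 p.m.' holds; abuse-and-molestation coverage $165,000 < $175,000 → not met
8. condition 'transports children' holds; lead-paint assessment 558 days ago vs limit 540 → not met
Not met: 1, 2, 5, 7, 8

1, 2, 5, 7, 8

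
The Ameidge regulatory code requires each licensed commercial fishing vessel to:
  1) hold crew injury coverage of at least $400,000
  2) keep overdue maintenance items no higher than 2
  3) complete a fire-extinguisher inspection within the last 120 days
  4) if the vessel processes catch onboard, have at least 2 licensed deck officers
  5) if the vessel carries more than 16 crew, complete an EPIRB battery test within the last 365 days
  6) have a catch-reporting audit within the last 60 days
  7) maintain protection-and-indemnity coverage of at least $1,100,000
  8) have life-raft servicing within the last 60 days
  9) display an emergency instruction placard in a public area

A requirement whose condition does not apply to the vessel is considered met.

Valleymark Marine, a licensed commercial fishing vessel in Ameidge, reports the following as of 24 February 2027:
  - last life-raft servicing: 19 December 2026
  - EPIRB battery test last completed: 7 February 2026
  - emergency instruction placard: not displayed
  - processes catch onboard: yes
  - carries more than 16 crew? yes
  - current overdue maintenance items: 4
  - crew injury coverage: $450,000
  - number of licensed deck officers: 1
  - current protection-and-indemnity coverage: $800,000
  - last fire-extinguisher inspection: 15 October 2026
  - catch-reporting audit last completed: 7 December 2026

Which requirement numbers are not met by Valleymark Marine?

1. crew injury coverage $450,000 ≥ $400,000 → met
2. overdue maintenance items 4 > 2 → not met
3. fire-extinguisher inspection 132 days ago vs limit 120 → not met
4. condition 'processes catch onboard' holds; licensed deck officers 1 < 2 → not met
5. condition 'carries more than 16 crew' holds; EPIRB battery test 382 days ago vs limit 365 → not met
6. catch-reporting audit 79 days ago vs limit 60 → not met
7. protection-and-indemnity coverage $800,000 < $1,100,000 → not met
8. life-raft servicing 67 days ago vs limit 60 → not met
9. emergency instruction placard absent → not met
Not met: 2, 3, 4, 5, 6, 7, 8, 9

2, 3, 4, 5, 6, 7, 8, 9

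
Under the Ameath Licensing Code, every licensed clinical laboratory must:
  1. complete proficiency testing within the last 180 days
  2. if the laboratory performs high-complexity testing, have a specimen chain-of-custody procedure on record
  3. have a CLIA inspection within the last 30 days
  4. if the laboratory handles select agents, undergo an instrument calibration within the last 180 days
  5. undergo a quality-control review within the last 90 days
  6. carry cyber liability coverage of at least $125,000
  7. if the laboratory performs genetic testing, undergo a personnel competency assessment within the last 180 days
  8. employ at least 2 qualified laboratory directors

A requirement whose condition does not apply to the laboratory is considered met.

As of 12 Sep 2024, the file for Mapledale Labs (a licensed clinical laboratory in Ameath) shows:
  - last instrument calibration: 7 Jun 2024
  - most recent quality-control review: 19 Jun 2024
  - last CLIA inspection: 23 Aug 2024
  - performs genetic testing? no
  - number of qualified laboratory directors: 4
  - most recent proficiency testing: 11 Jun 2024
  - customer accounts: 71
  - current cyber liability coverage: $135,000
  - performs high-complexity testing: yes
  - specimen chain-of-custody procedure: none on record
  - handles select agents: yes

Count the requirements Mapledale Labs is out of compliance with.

1. proficiency testing 93 days ago vs limit 180 → met
2. condition 'performs high-complexity testing' holds; specimen chain-of-custody procedure absent → not met
3. CLIA inspection 20 days ago vs limit 30 → met
4. condition 'handles select agents' holds; instrument calibration 97 days ago vs limit 180 → met
5. quality-control review 85 days ago vs limit 90 → met
6. cyber liability coverage $135,000 ≥ $125,000 → met
7. condition 'performs genetic testing' does not hold → requirement n/a → met
8. qualified laboratory directors 4 ≥ 2 → met
Not met: 1 of 8

1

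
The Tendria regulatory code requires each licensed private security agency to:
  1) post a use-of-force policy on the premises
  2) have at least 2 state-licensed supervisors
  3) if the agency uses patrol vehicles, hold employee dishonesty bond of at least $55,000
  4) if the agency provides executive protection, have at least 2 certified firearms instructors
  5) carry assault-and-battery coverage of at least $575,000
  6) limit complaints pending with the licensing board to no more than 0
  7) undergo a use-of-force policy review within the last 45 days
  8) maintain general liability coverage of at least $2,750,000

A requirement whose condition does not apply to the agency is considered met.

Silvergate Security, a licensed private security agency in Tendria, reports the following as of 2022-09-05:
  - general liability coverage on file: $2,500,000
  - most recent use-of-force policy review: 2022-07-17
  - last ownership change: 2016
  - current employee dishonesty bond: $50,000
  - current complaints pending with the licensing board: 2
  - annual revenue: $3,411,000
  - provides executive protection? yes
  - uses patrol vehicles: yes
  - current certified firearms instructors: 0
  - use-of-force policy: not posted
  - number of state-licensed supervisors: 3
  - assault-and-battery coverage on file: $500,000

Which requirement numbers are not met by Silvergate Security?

1. use-of-force policy absent → not met
2. state-licensed supervisors 3 ≥ 2 → met
3. condition 'uses patrol vehicles' holds; employee dishonesty bond $50,000 < $55,000 → not met
4. condition 'provides executive protection' holds; certified firearms instructors 0 < 2 → not met
5. assault-and-battery coverage $500,000 < $575,000 → not met
6. complaints pending with the licensing board 2 > 0 → not met
7. use-of-force policy review 50 days ago vs limit 45 → not met
8. general liability coverage $2,500,000 < $2,750,000 → not met
Not met: 1, 3, 4, 5, 6, 7, 8

1, 3, 4, 5, 6, 7, 8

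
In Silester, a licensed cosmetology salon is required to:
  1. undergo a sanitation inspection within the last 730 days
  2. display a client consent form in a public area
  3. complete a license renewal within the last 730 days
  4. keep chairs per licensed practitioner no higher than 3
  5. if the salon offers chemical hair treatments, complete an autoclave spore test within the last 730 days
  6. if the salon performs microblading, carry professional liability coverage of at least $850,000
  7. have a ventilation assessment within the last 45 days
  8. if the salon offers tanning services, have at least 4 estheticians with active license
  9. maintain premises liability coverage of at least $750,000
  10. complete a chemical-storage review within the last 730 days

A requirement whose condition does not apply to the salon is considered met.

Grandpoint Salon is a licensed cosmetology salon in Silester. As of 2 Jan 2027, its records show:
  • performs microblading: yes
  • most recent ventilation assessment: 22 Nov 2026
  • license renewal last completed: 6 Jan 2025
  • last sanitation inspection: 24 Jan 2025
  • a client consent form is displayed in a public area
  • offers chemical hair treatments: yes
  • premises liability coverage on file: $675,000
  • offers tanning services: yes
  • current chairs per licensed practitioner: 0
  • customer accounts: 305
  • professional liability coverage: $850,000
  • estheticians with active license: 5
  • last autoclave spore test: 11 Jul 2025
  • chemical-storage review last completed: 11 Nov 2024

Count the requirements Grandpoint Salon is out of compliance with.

2

1. sanitation inspection 708 days ago vs limit 730 → met
2. client consent form present → met
3. license renewal 726 days ago vs limit 730 → met
4. chairs per licensed practitioner 0 ≤ 3 → met
5. condition 'offers chemical hair treatments' holds; autoclave spore test 540 days ago vs limit 730 → met
6. condition 'performs microblading' holds; professional liability coverage $850,000 ≥ $850,000 → met
7. ventilation assessment 41 days ago vs limit 45 → met
8. condition 'offers tanning services' holds; estheticians with active license 5 ≥ 4 → met
9. premises liability coverage $675,000 < $750,000 → not met
10. chemical-storage review 782 days ago vs limit 730 → not met
Not met: 2 of 10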